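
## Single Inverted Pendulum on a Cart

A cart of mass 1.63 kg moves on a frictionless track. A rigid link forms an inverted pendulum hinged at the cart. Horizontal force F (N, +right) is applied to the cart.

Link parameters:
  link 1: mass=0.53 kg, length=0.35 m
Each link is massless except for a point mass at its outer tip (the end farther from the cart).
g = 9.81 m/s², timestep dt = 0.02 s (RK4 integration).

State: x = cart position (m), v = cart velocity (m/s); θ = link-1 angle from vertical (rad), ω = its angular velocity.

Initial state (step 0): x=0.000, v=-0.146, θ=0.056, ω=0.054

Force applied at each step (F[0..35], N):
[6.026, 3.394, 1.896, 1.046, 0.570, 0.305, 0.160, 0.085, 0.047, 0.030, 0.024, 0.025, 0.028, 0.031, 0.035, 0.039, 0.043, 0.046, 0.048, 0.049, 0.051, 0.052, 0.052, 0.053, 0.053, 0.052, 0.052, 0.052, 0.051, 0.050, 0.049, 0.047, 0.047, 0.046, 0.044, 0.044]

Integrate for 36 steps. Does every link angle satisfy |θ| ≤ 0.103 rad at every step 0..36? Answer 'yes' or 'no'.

apply F[0]=+6.026 → step 1: x=-0.002, v=-0.076, θ=0.055, ω=-0.115
apply F[1]=+3.394 → step 2: x=-0.003, v=-0.038, θ=0.052, ω=-0.194
apply F[2]=+1.896 → step 3: x=-0.004, v=-0.017, θ=0.048, ω=-0.223
apply F[3]=+1.046 → step 4: x=-0.004, v=-0.008, θ=0.044, ω=-0.225
apply F[4]=+0.570 → step 5: x=-0.004, v=-0.003, θ=0.039, ω=-0.215
apply F[5]=+0.305 → step 6: x=-0.004, v=-0.002, θ=0.035, ω=-0.198
apply F[6]=+0.160 → step 7: x=-0.004, v=-0.002, θ=0.031, ω=-0.179
apply F[7]=+0.085 → step 8: x=-0.004, v=-0.003, θ=0.028, ω=-0.160
apply F[8]=+0.047 → step 9: x=-0.004, v=-0.004, θ=0.025, ω=-0.142
apply F[9]=+0.030 → step 10: x=-0.005, v=-0.005, θ=0.022, ω=-0.125
apply F[10]=+0.024 → step 11: x=-0.005, v=-0.006, θ=0.020, ω=-0.110
apply F[11]=+0.025 → step 12: x=-0.005, v=-0.007, θ=0.018, ω=-0.097
apply F[12]=+0.028 → step 13: x=-0.005, v=-0.008, θ=0.016, ω=-0.085
apply F[13]=+0.031 → step 14: x=-0.005, v=-0.008, θ=0.014, ω=-0.075
apply F[14]=+0.035 → step 15: x=-0.005, v=-0.009, θ=0.013, ω=-0.066
apply F[15]=+0.039 → step 16: x=-0.005, v=-0.009, θ=0.012, ω=-0.058
apply F[16]=+0.043 → step 17: x=-0.006, v=-0.009, θ=0.011, ω=-0.052
apply F[17]=+0.046 → step 18: x=-0.006, v=-0.009, θ=0.010, ω=-0.046
apply F[18]=+0.048 → step 19: x=-0.006, v=-0.009, θ=0.009, ω=-0.040
apply F[19]=+0.049 → step 20: x=-0.006, v=-0.009, θ=0.008, ω=-0.036
apply F[20]=+0.051 → step 21: x=-0.006, v=-0.009, θ=0.007, ω=-0.032
apply F[21]=+0.052 → step 22: x=-0.007, v=-0.009, θ=0.007, ω=-0.028
apply F[22]=+0.052 → step 23: x=-0.007, v=-0.009, θ=0.006, ω=-0.025
apply F[23]=+0.053 → step 24: x=-0.007, v=-0.009, θ=0.006, ω=-0.022
apply F[24]=+0.053 → step 25: x=-0.007, v=-0.008, θ=0.005, ω=-0.020
apply F[25]=+0.052 → step 26: x=-0.007, v=-0.008, θ=0.005, ω=-0.018
apply F[26]=+0.052 → step 27: x=-0.007, v=-0.008, θ=0.005, ω=-0.016
apply F[27]=+0.052 → step 28: x=-0.008, v=-0.007, θ=0.004, ω=-0.015
apply F[28]=+0.051 → step 29: x=-0.008, v=-0.007, θ=0.004, ω=-0.013
apply F[29]=+0.050 → step 30: x=-0.008, v=-0.007, θ=0.004, ω=-0.012
apply F[30]=+0.049 → step 31: x=-0.008, v=-0.006, θ=0.004, ω=-0.011
apply F[31]=+0.047 → step 32: x=-0.008, v=-0.006, θ=0.003, ω=-0.010
apply F[32]=+0.047 → step 33: x=-0.008, v=-0.006, θ=0.003, ω=-0.009
apply F[33]=+0.046 → step 34: x=-0.008, v=-0.005, θ=0.003, ω=-0.008
apply F[34]=+0.044 → step 35: x=-0.008, v=-0.005, θ=0.003, ω=-0.008
apply F[35]=+0.044 → step 36: x=-0.009, v=-0.004, θ=0.003, ω=-0.007
Max |angle| over trajectory = 0.056 rad; bound = 0.103 → within bound.

Answer: yes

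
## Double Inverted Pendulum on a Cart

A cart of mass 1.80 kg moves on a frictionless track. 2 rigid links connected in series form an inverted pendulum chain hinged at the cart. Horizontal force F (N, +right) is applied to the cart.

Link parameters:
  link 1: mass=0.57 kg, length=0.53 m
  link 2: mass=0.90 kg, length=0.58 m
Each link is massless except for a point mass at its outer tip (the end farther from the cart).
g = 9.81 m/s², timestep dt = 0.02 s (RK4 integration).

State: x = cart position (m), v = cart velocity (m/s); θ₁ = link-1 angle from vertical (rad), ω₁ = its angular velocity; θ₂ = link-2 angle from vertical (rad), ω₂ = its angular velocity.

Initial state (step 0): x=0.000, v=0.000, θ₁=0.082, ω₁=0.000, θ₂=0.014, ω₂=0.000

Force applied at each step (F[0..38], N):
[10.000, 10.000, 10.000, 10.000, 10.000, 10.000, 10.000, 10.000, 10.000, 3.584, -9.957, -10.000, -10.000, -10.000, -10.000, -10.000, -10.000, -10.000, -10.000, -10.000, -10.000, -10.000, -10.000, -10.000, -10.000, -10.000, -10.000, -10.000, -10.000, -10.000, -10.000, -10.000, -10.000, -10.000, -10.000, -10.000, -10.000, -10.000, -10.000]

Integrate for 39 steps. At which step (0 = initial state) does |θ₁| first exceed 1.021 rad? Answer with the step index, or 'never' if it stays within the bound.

Answer: never

Derivation:
apply F[0]=+10.000 → step 1: x=0.001, v=0.098, θ₁=0.081, ω₁=-0.113, θ₂=0.013, ω₂=-0.061
apply F[1]=+10.000 → step 2: x=0.004, v=0.196, θ₁=0.077, ω₁=-0.228, θ₂=0.012, ω₂=-0.121
apply F[2]=+10.000 → step 3: x=0.009, v=0.295, θ₁=0.072, ω₁=-0.348, θ₂=0.009, ω₂=-0.178
apply F[3]=+10.000 → step 4: x=0.016, v=0.395, θ₁=0.064, ω₁=-0.475, θ₂=0.004, ω₂=-0.233
apply F[4]=+10.000 → step 5: x=0.025, v=0.496, θ₁=0.053, ω₁=-0.612, θ₂=-0.001, ω₂=-0.282
apply F[5]=+10.000 → step 6: x=0.036, v=0.600, θ₁=0.039, ω₁=-0.762, θ₂=-0.007, ω₂=-0.325
apply F[6]=+10.000 → step 7: x=0.049, v=0.707, θ₁=0.022, ω₁=-0.928, θ₂=-0.014, ω₂=-0.360
apply F[7]=+10.000 → step 8: x=0.064, v=0.816, θ₁=0.002, ω₁=-1.113, θ₂=-0.021, ω₂=-0.384
apply F[8]=+10.000 → step 9: x=0.081, v=0.928, θ₁=-0.023, ω₁=-1.321, θ₂=-0.029, ω₂=-0.396
apply F[9]=+3.584 → step 10: x=0.100, v=0.973, θ₁=-0.050, ω₁=-1.421, θ₂=-0.037, ω₂=-0.393
apply F[10]=-9.957 → step 11: x=0.119, v=0.872, θ₁=-0.077, ω₁=-1.266, θ₂=-0.045, ω₂=-0.375
apply F[11]=-10.000 → step 12: x=0.135, v=0.775, θ₁=-0.101, ω₁=-1.139, θ₂=-0.052, ω₂=-0.341
apply F[12]=-10.000 → step 13: x=0.150, v=0.681, θ₁=-0.123, ω₁=-1.037, θ₂=-0.058, ω₂=-0.292
apply F[13]=-10.000 → step 14: x=0.162, v=0.591, θ₁=-0.142, ω₁=-0.958, θ₂=-0.063, ω₂=-0.230
apply F[14]=-10.000 → step 15: x=0.173, v=0.504, θ₁=-0.161, ω₁=-0.902, θ₂=-0.067, ω₂=-0.156
apply F[15]=-10.000 → step 16: x=0.183, v=0.420, θ₁=-0.179, ω₁=-0.867, θ₂=-0.069, ω₂=-0.067
apply F[16]=-10.000 → step 17: x=0.190, v=0.338, θ₁=-0.196, ω₁=-0.853, θ₂=-0.070, ω₂=0.035
apply F[17]=-10.000 → step 18: x=0.196, v=0.259, θ₁=-0.213, ω₁=-0.860, θ₂=-0.068, ω₂=0.152
apply F[18]=-10.000 → step 19: x=0.201, v=0.183, θ₁=-0.230, ω₁=-0.888, θ₂=-0.064, ω₂=0.284
apply F[19]=-10.000 → step 20: x=0.204, v=0.108, θ₁=-0.249, ω₁=-0.938, θ₂=-0.056, ω₂=0.434
apply F[20]=-10.000 → step 21: x=0.205, v=0.036, θ₁=-0.268, ω₁=-1.009, θ₂=-0.046, ω₂=0.602
apply F[21]=-10.000 → step 22: x=0.205, v=-0.036, θ₁=-0.289, ω₁=-1.101, θ₂=-0.032, ω₂=0.788
apply F[22]=-10.000 → step 23: x=0.204, v=-0.106, θ₁=-0.312, ω₁=-1.213, θ₂=-0.014, ω₂=0.993
apply F[23]=-10.000 → step 24: x=0.201, v=-0.176, θ₁=-0.338, ω₁=-1.341, θ₂=0.008, ω₂=1.214
apply F[24]=-10.000 → step 25: x=0.196, v=-0.246, θ₁=-0.366, ω₁=-1.482, θ₂=0.034, ω₂=1.449
apply F[25]=-10.000 → step 26: x=0.191, v=-0.318, θ₁=-0.397, ω₁=-1.629, θ₂=0.066, ω₂=1.692
apply F[26]=-10.000 → step 27: x=0.184, v=-0.391, θ₁=-0.431, ω₁=-1.775, θ₂=0.102, ω₂=1.938
apply F[27]=-10.000 → step 28: x=0.175, v=-0.466, θ₁=-0.468, ω₁=-1.914, θ₂=0.143, ω₂=2.181
apply F[28]=-10.000 → step 29: x=0.165, v=-0.543, θ₁=-0.508, ω₁=-2.041, θ₂=0.189, ω₂=2.417
apply F[29]=-10.000 → step 30: x=0.153, v=-0.624, θ₁=-0.549, ω₁=-2.150, θ₂=0.240, ω₂=2.643
apply F[30]=-10.000 → step 31: x=0.140, v=-0.706, θ₁=-0.593, ω₁=-2.241, θ₂=0.295, ω₂=2.859
apply F[31]=-10.000 → step 32: x=0.125, v=-0.790, θ₁=-0.639, ω₁=-2.312, θ₂=0.354, ω₂=3.066
apply F[32]=-10.000 → step 33: x=0.109, v=-0.875, θ₁=-0.686, ω₁=-2.364, θ₂=0.417, ω₂=3.266
apply F[33]=-10.000 → step 34: x=0.090, v=-0.960, θ₁=-0.733, ω₁=-2.397, θ₂=0.485, ω₂=3.462
apply F[34]=-10.000 → step 35: x=0.070, v=-1.045, θ₁=-0.782, ω₁=-2.410, θ₂=0.556, ω₂=3.660
apply F[35]=-10.000 → step 36: x=0.048, v=-1.129, θ₁=-0.830, ω₁=-2.404, θ₂=0.631, ω₂=3.864
apply F[36]=-10.000 → step 37: x=0.025, v=-1.210, θ₁=-0.878, ω₁=-2.378, θ₂=0.710, ω₂=4.078
apply F[37]=-10.000 → step 38: x=0.000, v=-1.288, θ₁=-0.925, ω₁=-2.330, θ₂=0.794, ω₂=4.310
apply F[38]=-10.000 → step 39: x=-0.026, v=-1.360, θ₁=-0.971, ω₁=-2.257, θ₂=0.883, ω₂=4.565
max |θ₁| = 0.971 ≤ 1.021 over all 40 states.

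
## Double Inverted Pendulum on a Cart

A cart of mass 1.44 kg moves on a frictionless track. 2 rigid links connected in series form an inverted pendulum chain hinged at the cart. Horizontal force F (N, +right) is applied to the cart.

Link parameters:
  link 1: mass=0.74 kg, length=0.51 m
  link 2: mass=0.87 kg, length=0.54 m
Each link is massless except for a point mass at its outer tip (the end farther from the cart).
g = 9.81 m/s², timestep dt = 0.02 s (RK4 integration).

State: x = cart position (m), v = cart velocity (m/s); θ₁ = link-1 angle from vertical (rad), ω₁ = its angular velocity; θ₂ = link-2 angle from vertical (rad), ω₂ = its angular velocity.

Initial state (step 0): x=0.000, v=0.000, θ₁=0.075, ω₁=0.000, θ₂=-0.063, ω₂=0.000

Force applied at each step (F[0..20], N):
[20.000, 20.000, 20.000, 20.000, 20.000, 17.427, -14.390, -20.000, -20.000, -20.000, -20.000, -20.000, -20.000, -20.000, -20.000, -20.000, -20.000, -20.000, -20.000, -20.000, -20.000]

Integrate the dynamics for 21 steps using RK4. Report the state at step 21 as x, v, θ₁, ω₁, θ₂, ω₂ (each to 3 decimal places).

apply F[0]=+20.000 → step 1: x=0.003, v=0.261, θ₁=0.071, ω₁=-0.416, θ₂=-0.064, ω₂=-0.115
apply F[1]=+20.000 → step 2: x=0.010, v=0.523, θ₁=0.058, ω₁=-0.844, θ₂=-0.068, ω₂=-0.223
apply F[2]=+20.000 → step 3: x=0.024, v=0.791, θ₁=0.037, ω₁=-1.297, θ₂=-0.073, ω₂=-0.315
apply F[3]=+20.000 → step 4: x=0.042, v=1.064, θ₁=0.006, ω₁=-1.784, θ₂=-0.080, ω₂=-0.385
apply F[4]=+20.000 → step 5: x=0.066, v=1.344, θ₁=-0.035, ω₁=-2.314, θ₂=-0.088, ω₂=-0.427
apply F[5]=+17.427 → step 6: x=0.096, v=1.593, θ₁=-0.086, ω₁=-2.816, θ₂=-0.097, ω₂=-0.443
apply F[6]=-14.390 → step 7: x=0.126, v=1.411, θ₁=-0.139, ω₁=-2.509, θ₂=-0.106, ω₂=-0.436
apply F[7]=-20.000 → step 8: x=0.151, v=1.166, θ₁=-0.185, ω₁=-2.118, θ₂=-0.114, ω₂=-0.398
apply F[8]=-20.000 → step 9: x=0.172, v=0.933, θ₁=-0.224, ω₁=-1.790, θ₂=-0.121, ω₂=-0.328
apply F[9]=-20.000 → step 10: x=0.189, v=0.712, θ₁=-0.257, ω₁=-1.517, θ₂=-0.127, ω₂=-0.229
apply F[10]=-20.000 → step 11: x=0.201, v=0.500, θ₁=-0.285, ω₁=-1.292, θ₂=-0.130, ω₂=-0.102
apply F[11]=-20.000 → step 12: x=0.209, v=0.296, θ₁=-0.309, ω₁=-1.107, θ₂=-0.131, ω₂=0.048
apply F[12]=-20.000 → step 13: x=0.213, v=0.099, θ₁=-0.330, ω₁=-0.957, θ₂=-0.128, ω₂=0.221
apply F[13]=-20.000 → step 14: x=0.213, v=-0.094, θ₁=-0.348, ω₁=-0.837, θ₂=-0.122, ω₂=0.416
apply F[14]=-20.000 → step 15: x=0.209, v=-0.284, θ₁=-0.363, ω₁=-0.742, θ₂=-0.112, ω₂=0.632
apply F[15]=-20.000 → step 16: x=0.201, v=-0.471, θ₁=-0.377, ω₁=-0.669, θ₂=-0.097, ω₂=0.870
apply F[16]=-20.000 → step 17: x=0.190, v=-0.656, θ₁=-0.390, ω₁=-0.614, θ₂=-0.077, ω₂=1.129
apply F[17]=-20.000 → step 18: x=0.175, v=-0.842, θ₁=-0.402, ω₁=-0.572, θ₂=-0.051, ω₂=1.409
apply F[18]=-20.000 → step 19: x=0.156, v=-1.029, θ₁=-0.413, ω₁=-0.539, θ₂=-0.020, ω₂=1.710
apply F[19]=-20.000 → step 20: x=0.134, v=-1.217, θ₁=-0.424, ω₁=-0.509, θ₂=0.017, ω₂=2.030
apply F[20]=-20.000 → step 21: x=0.108, v=-1.408, θ₁=-0.434, ω₁=-0.475, θ₂=0.061, ω₂=2.368

Answer: x=0.108, v=-1.408, θ₁=-0.434, ω₁=-0.475, θ₂=0.061, ω₂=2.368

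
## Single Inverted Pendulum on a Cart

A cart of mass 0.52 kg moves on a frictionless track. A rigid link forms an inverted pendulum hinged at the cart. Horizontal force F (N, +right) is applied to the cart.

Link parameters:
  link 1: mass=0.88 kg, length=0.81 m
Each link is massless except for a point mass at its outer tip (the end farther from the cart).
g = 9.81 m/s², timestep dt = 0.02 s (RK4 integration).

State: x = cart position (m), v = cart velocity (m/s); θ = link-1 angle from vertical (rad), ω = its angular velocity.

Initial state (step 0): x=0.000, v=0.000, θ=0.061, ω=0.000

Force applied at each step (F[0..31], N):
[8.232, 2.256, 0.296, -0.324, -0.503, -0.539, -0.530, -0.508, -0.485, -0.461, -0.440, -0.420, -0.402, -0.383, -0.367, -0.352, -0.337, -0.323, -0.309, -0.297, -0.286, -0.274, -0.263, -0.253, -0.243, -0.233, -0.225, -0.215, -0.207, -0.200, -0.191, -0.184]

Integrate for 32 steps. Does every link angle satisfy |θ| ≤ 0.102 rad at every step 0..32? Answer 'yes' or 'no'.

Answer: yes

Derivation:
apply F[0]=+8.232 → step 1: x=0.003, v=0.295, θ=0.058, ω=-0.349
apply F[1]=+2.256 → step 2: x=0.010, v=0.364, θ=0.050, ω=-0.421
apply F[2]=+0.296 → step 3: x=0.017, v=0.360, θ=0.042, ω=-0.406
apply F[3]=-0.324 → step 4: x=0.024, v=0.336, θ=0.034, ω=-0.366
apply F[4]=-0.503 → step 5: x=0.030, v=0.306, θ=0.027, ω=-0.322
apply F[5]=-0.539 → step 6: x=0.036, v=0.278, θ=0.021, ω=-0.281
apply F[6]=-0.530 → step 7: x=0.041, v=0.251, θ=0.016, ω=-0.244
apply F[7]=-0.508 → step 8: x=0.046, v=0.227, θ=0.011, ω=-0.212
apply F[8]=-0.485 → step 9: x=0.050, v=0.206, θ=0.007, ω=-0.183
apply F[9]=-0.461 → step 10: x=0.054, v=0.186, θ=0.004, ω=-0.157
apply F[10]=-0.440 → step 11: x=0.058, v=0.169, θ=0.001, ω=-0.135
apply F[11]=-0.420 → step 12: x=0.061, v=0.153, θ=-0.002, ω=-0.115
apply F[12]=-0.402 → step 13: x=0.064, v=0.138, θ=-0.004, ω=-0.098
apply F[13]=-0.383 → step 14: x=0.067, v=0.125, θ=-0.006, ω=-0.083
apply F[14]=-0.367 → step 15: x=0.069, v=0.113, θ=-0.007, ω=-0.069
apply F[15]=-0.352 → step 16: x=0.071, v=0.102, θ=-0.008, ω=-0.058
apply F[16]=-0.337 → step 17: x=0.073, v=0.092, θ=-0.009, ω=-0.047
apply F[17]=-0.323 → step 18: x=0.075, v=0.083, θ=-0.010, ω=-0.038
apply F[18]=-0.309 → step 19: x=0.076, v=0.074, θ=-0.011, ω=-0.031
apply F[19]=-0.297 → step 20: x=0.078, v=0.067, θ=-0.011, ω=-0.024
apply F[20]=-0.286 → step 21: x=0.079, v=0.059, θ=-0.012, ω=-0.018
apply F[21]=-0.274 → step 22: x=0.080, v=0.053, θ=-0.012, ω=-0.013
apply F[22]=-0.263 → step 23: x=0.081, v=0.047, θ=-0.012, ω=-0.008
apply F[23]=-0.253 → step 24: x=0.082, v=0.041, θ=-0.013, ω=-0.004
apply F[24]=-0.243 → step 25: x=0.083, v=0.036, θ=-0.013, ω=-0.001
apply F[25]=-0.233 → step 26: x=0.083, v=0.031, θ=-0.013, ω=0.002
apply F[26]=-0.225 → step 27: x=0.084, v=0.027, θ=-0.013, ω=0.004
apply F[27]=-0.215 → step 28: x=0.085, v=0.023, θ=-0.012, ω=0.006
apply F[28]=-0.207 → step 29: x=0.085, v=0.019, θ=-0.012, ω=0.008
apply F[29]=-0.200 → step 30: x=0.085, v=0.015, θ=-0.012, ω=0.010
apply F[30]=-0.191 → step 31: x=0.086, v=0.012, θ=-0.012, ω=0.011
apply F[31]=-0.184 → step 32: x=0.086, v=0.009, θ=-0.012, ω=0.012
Max |angle| over trajectory = 0.061 rad; bound = 0.102 → within bound.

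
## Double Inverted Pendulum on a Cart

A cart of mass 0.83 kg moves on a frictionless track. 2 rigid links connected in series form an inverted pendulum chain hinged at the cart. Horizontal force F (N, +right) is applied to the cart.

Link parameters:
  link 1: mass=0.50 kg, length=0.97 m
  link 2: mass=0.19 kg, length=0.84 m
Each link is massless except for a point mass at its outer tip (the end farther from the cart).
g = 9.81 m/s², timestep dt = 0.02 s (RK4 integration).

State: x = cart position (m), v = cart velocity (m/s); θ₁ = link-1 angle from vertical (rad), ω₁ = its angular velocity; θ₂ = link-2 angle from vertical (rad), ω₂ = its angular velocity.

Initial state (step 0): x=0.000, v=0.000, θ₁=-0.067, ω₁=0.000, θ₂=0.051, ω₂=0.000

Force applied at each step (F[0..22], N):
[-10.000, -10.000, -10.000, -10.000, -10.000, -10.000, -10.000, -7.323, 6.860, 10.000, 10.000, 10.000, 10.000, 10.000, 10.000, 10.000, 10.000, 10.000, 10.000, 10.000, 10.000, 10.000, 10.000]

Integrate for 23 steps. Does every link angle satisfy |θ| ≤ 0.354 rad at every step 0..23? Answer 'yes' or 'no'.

Answer: yes

Derivation:
apply F[0]=-10.000 → step 1: x=-0.002, v=-0.229, θ₁=-0.065, ω₁=0.213, θ₂=0.051, ω₂=0.040
apply F[1]=-10.000 → step 2: x=-0.009, v=-0.460, θ₁=-0.058, ω₁=0.428, θ₂=0.053, ω₂=0.079
apply F[2]=-10.000 → step 3: x=-0.021, v=-0.692, θ₁=-0.048, ω₁=0.648, θ₂=0.055, ω₂=0.114
apply F[3]=-10.000 → step 4: x=-0.037, v=-0.926, θ₁=-0.033, ω₁=0.874, θ₂=0.057, ω₂=0.145
apply F[4]=-10.000 → step 5: x=-0.058, v=-1.164, θ₁=-0.013, ω₁=1.108, θ₂=0.060, ω₂=0.169
apply F[5]=-10.000 → step 6: x=-0.083, v=-1.404, θ₁=0.012, ω₁=1.352, θ₂=0.064, ω₂=0.187
apply F[6]=-10.000 → step 7: x=-0.114, v=-1.649, θ₁=0.041, ω₁=1.607, θ₂=0.068, ω₂=0.196
apply F[7]=-7.323 → step 8: x=-0.149, v=-1.831, θ₁=0.076, ω₁=1.806, θ₂=0.072, ω₂=0.199
apply F[8]=+6.860 → step 9: x=-0.184, v=-1.678, θ₁=0.110, ω₁=1.668, θ₂=0.076, ω₂=0.194
apply F[9]=+10.000 → step 10: x=-0.215, v=-1.455, θ₁=0.142, ω₁=1.469, θ₂=0.079, ω₂=0.180
apply F[10]=+10.000 → step 11: x=-0.242, v=-1.239, θ₁=0.169, ω₁=1.286, θ₂=0.083, ω₂=0.156
apply F[11]=+10.000 → step 12: x=-0.265, v=-1.028, θ₁=0.193, ω₁=1.117, θ₂=0.086, ω₂=0.124
apply F[12]=+10.000 → step 13: x=-0.283, v=-0.823, θ₁=0.214, ω₁=0.960, θ₂=0.088, ω₂=0.084
apply F[13]=+10.000 → step 14: x=-0.298, v=-0.622, θ₁=0.232, ω₁=0.814, θ₂=0.089, ω₂=0.035
apply F[14]=+10.000 → step 15: x=-0.308, v=-0.425, θ₁=0.247, ω₁=0.678, θ₂=0.089, ω₂=-0.020
apply F[15]=+10.000 → step 16: x=-0.315, v=-0.232, θ₁=0.259, ω₁=0.550, θ₂=0.088, ω₂=-0.081
apply F[16]=+10.000 → step 17: x=-0.317, v=-0.041, θ₁=0.269, ω₁=0.429, θ₂=0.086, ω₂=-0.148
apply F[17]=+10.000 → step 18: x=-0.316, v=0.148, θ₁=0.276, ω₁=0.313, θ₂=0.082, ω₂=-0.220
apply F[18]=+10.000 → step 19: x=-0.312, v=0.335, θ₁=0.281, ω₁=0.201, θ₂=0.077, ω₂=-0.297
apply F[19]=+10.000 → step 20: x=-0.303, v=0.521, θ₁=0.284, ω₁=0.091, θ₂=0.070, ω₂=-0.377
apply F[20]=+10.000 → step 21: x=-0.291, v=0.707, θ₁=0.285, ω₁=-0.017, θ₂=0.062, ω₂=-0.461
apply F[21]=+10.000 → step 22: x=-0.275, v=0.893, θ₁=0.283, ω₁=-0.124, θ₂=0.052, ω₂=-0.548
apply F[22]=+10.000 → step 23: x=-0.255, v=1.080, θ₁=0.280, ω₁=-0.233, θ₂=0.040, ω₂=-0.638
Max |angle| over trajectory = 0.285 rad; bound = 0.354 → within bound.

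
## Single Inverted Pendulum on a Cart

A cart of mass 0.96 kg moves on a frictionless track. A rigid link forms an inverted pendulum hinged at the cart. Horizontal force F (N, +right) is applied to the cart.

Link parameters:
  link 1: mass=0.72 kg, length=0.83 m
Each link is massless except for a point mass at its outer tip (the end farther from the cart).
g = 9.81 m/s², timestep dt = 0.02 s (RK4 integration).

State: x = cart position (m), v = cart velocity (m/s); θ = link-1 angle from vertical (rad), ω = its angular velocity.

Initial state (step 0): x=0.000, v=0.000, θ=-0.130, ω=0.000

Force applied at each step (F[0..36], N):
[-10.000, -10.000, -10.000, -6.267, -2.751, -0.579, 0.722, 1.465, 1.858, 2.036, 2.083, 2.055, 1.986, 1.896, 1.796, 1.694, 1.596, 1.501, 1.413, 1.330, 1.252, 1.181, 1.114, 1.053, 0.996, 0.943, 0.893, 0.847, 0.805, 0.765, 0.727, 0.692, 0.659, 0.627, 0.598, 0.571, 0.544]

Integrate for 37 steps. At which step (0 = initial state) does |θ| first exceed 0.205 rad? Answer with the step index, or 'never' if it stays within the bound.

apply F[0]=-10.000 → step 1: x=-0.002, v=-0.187, θ=-0.128, ω=0.193
apply F[1]=-10.000 → step 2: x=-0.007, v=-0.375, θ=-0.122, ω=0.388
apply F[2]=-10.000 → step 3: x=-0.017, v=-0.565, θ=-0.113, ω=0.587
apply F[3]=-6.267 → step 4: x=-0.029, v=-0.679, θ=-0.100, ω=0.700
apply F[4]=-2.751 → step 5: x=-0.043, v=-0.723, θ=-0.085, ω=0.731
apply F[5]=-0.579 → step 6: x=-0.058, v=-0.725, θ=-0.071, ω=0.713
apply F[6]=+0.722 → step 7: x=-0.072, v=-0.701, θ=-0.057, ω=0.670
apply F[7]=+1.465 → step 8: x=-0.086, v=-0.663, θ=-0.044, ω=0.612
apply F[8]=+1.858 → step 9: x=-0.099, v=-0.619, θ=-0.033, ω=0.550
apply F[9]=+2.036 → step 10: x=-0.110, v=-0.572, θ=-0.022, ω=0.488
apply F[10]=+2.083 → step 11: x=-0.121, v=-0.527, θ=-0.013, ω=0.428
apply F[11]=+2.055 → step 12: x=-0.132, v=-0.482, θ=-0.005, ω=0.373
apply F[12]=+1.986 → step 13: x=-0.141, v=-0.441, θ=0.002, ω=0.323
apply F[13]=+1.896 → step 14: x=-0.149, v=-0.402, θ=0.008, ω=0.277
apply F[14]=+1.796 → step 15: x=-0.157, v=-0.366, θ=0.013, ω=0.236
apply F[15]=+1.694 → step 16: x=-0.164, v=-0.333, θ=0.017, ω=0.200
apply F[16]=+1.596 → step 17: x=-0.170, v=-0.303, θ=0.021, ω=0.168
apply F[17]=+1.501 → step 18: x=-0.176, v=-0.275, θ=0.024, ω=0.139
apply F[18]=+1.413 → step 19: x=-0.181, v=-0.249, θ=0.027, ω=0.115
apply F[19]=+1.330 → step 20: x=-0.186, v=-0.225, θ=0.029, ω=0.093
apply F[20]=+1.252 → step 21: x=-0.190, v=-0.204, θ=0.030, ω=0.073
apply F[21]=+1.181 → step 22: x=-0.194, v=-0.184, θ=0.032, ω=0.057
apply F[22]=+1.114 → step 23: x=-0.198, v=-0.165, θ=0.033, ω=0.042
apply F[23]=+1.053 → step 24: x=-0.201, v=-0.148, θ=0.033, ω=0.029
apply F[24]=+0.996 → step 25: x=-0.204, v=-0.132, θ=0.034, ω=0.018
apply F[25]=+0.943 → step 26: x=-0.206, v=-0.118, θ=0.034, ω=0.008
apply F[26]=+0.893 → step 27: x=-0.208, v=-0.104, θ=0.034, ω=0.000
apply F[27]=+0.847 → step 28: x=-0.210, v=-0.091, θ=0.034, ω=-0.007
apply F[28]=+0.805 → step 29: x=-0.212, v=-0.080, θ=0.034, ω=-0.013
apply F[29]=+0.765 → step 30: x=-0.213, v=-0.069, θ=0.034, ω=-0.018
apply F[30]=+0.727 → step 31: x=-0.215, v=-0.058, θ=0.033, ω=-0.023
apply F[31]=+0.692 → step 32: x=-0.216, v=-0.049, θ=0.033, ω=-0.027
apply F[32]=+0.659 → step 33: x=-0.217, v=-0.040, θ=0.032, ω=-0.030
apply F[33]=+0.627 → step 34: x=-0.217, v=-0.031, θ=0.031, ω=-0.032
apply F[34]=+0.598 → step 35: x=-0.218, v=-0.024, θ=0.031, ω=-0.035
apply F[35]=+0.571 → step 36: x=-0.218, v=-0.016, θ=0.030, ω=-0.036
apply F[36]=+0.544 → step 37: x=-0.219, v=-0.009, θ=0.029, ω=-0.038
max |θ| = 0.130 ≤ 0.205 over all 38 states.

Answer: never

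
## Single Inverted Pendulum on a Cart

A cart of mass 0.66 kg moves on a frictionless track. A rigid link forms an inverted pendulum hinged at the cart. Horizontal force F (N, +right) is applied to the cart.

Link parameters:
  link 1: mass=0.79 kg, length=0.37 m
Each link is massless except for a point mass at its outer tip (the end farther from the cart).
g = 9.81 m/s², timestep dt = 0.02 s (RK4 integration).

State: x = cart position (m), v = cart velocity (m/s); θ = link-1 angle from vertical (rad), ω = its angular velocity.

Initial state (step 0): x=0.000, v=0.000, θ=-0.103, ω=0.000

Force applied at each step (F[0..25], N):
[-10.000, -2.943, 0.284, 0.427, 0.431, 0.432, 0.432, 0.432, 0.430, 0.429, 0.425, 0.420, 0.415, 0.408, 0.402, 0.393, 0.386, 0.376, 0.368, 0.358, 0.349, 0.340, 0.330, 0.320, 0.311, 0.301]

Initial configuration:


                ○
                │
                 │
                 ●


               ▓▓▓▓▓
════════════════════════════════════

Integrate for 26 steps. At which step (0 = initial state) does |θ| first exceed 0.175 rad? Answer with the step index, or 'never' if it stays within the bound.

Answer: never

Derivation:
apply F[0]=-10.000 → step 1: x=-0.003, v=-0.276, θ=-0.096, ω=0.690
apply F[1]=-2.943 → step 2: x=-0.009, v=-0.345, θ=-0.081, ω=0.826
apply F[2]=+0.284 → step 3: x=-0.016, v=-0.319, θ=-0.066, ω=0.720
apply F[3]=+0.427 → step 4: x=-0.022, v=-0.293, θ=-0.052, ω=0.618
apply F[4]=+0.431 → step 5: x=-0.027, v=-0.269, θ=-0.041, ω=0.529
apply F[5]=+0.432 → step 6: x=-0.033, v=-0.248, θ=-0.031, ω=0.452
apply F[6]=+0.432 → step 7: x=-0.037, v=-0.229, θ=-0.023, ω=0.386
apply F[7]=+0.432 → step 8: x=-0.042, v=-0.211, θ=-0.015, ω=0.329
apply F[8]=+0.430 → step 9: x=-0.046, v=-0.195, θ=-0.009, ω=0.279
apply F[9]=+0.429 → step 10: x=-0.049, v=-0.181, θ=-0.004, ω=0.236
apply F[10]=+0.425 → step 11: x=-0.053, v=-0.167, θ=0.000, ω=0.199
apply F[11]=+0.420 → step 12: x=-0.056, v=-0.155, θ=0.004, ω=0.167
apply F[12]=+0.415 → step 13: x=-0.059, v=-0.144, θ=0.007, ω=0.139
apply F[13]=+0.408 → step 14: x=-0.062, v=-0.133, θ=0.009, ω=0.115
apply F[14]=+0.402 → step 15: x=-0.065, v=-0.124, θ=0.011, ω=0.095
apply F[15]=+0.393 → step 16: x=-0.067, v=-0.115, θ=0.013, ω=0.077
apply F[16]=+0.386 → step 17: x=-0.069, v=-0.106, θ=0.015, ω=0.061
apply F[17]=+0.376 → step 18: x=-0.071, v=-0.098, θ=0.016, ω=0.048
apply F[18]=+0.368 → step 19: x=-0.073, v=-0.091, θ=0.016, ω=0.037
apply F[19]=+0.358 → step 20: x=-0.075, v=-0.084, θ=0.017, ω=0.027
apply F[20]=+0.349 → step 21: x=-0.076, v=-0.078, θ=0.018, ω=0.019
apply F[21]=+0.340 → step 22: x=-0.078, v=-0.071, θ=0.018, ω=0.012
apply F[22]=+0.330 → step 23: x=-0.079, v=-0.066, θ=0.018, ω=0.006
apply F[23]=+0.320 → step 24: x=-0.081, v=-0.060, θ=0.018, ω=0.000
apply F[24]=+0.311 → step 25: x=-0.082, v=-0.055, θ=0.018, ω=-0.004
apply F[25]=+0.301 → step 26: x=-0.083, v=-0.050, θ=0.018, ω=-0.008
max |θ| = 0.103 ≤ 0.175 over all 27 states.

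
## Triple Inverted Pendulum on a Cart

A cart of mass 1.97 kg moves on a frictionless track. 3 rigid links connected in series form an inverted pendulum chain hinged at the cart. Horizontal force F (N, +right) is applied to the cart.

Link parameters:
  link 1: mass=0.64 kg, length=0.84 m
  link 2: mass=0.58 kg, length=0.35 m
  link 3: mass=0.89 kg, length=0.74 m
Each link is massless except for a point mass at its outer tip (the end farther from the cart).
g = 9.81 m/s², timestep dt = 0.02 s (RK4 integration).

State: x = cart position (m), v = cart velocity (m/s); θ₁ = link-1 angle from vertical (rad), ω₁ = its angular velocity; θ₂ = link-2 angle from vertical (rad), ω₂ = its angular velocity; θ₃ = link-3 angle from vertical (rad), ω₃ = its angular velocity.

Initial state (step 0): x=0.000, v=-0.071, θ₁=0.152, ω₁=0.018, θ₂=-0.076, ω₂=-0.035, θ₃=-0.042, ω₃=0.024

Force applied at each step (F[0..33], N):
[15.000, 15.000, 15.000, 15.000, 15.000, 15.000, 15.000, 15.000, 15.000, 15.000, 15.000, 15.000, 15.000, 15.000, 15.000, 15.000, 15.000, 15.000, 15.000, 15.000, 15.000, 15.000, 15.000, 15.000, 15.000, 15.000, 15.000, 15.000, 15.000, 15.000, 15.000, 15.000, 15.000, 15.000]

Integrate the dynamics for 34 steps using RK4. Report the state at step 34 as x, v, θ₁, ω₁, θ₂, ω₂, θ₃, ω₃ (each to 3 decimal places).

Answer: x=1.443, v=3.314, θ₁=-1.669, ω₁=-7.458, θ₂=-2.585, ω₂=7.798, θ₃=-0.576, ω₃=-2.652

Derivation:
apply F[0]=+15.000 → step 1: x=-0.000, v=0.051, θ₁=0.152, ω₁=0.025, θ₂=-0.081, ω₂=-0.470, θ₃=-0.041, ω₃=0.047
apply F[1]=+15.000 → step 2: x=0.002, v=0.173, θ₁=0.153, ω₁=0.033, θ₂=-0.095, ω₂=-0.922, θ₃=-0.040, ω₃=0.075
apply F[2]=+15.000 → step 3: x=0.007, v=0.296, θ₁=0.154, ω₁=0.043, θ₂=-0.118, ω₂=-1.402, θ₃=-0.038, ω₃=0.114
apply F[3]=+15.000 → step 4: x=0.014, v=0.420, θ₁=0.155, ω₁=0.051, θ₂=-0.151, ω₂=-1.914, θ₃=-0.035, ω₃=0.164
apply F[4]=+15.000 → step 5: x=0.024, v=0.547, θ₁=0.156, ω₁=0.055, θ₂=-0.195, ω₂=-2.454, θ₃=-0.032, ω₃=0.227
apply F[5]=+15.000 → step 6: x=0.036, v=0.677, θ₁=0.157, ω₁=0.045, θ₂=-0.249, ω₂=-3.006, θ₃=-0.026, ω₃=0.296
apply F[6]=+15.000 → step 7: x=0.051, v=0.811, θ₁=0.157, ω₁=0.016, θ₂=-0.315, ω₂=-3.545, θ₃=-0.020, ω₃=0.364
apply F[7]=+15.000 → step 8: x=0.068, v=0.947, θ₁=0.157, ω₁=-0.042, θ₂=-0.391, ω₂=-4.050, θ₃=-0.012, ω₃=0.420
apply F[8]=+15.000 → step 9: x=0.089, v=1.086, θ₁=0.156, ω₁=-0.131, θ₂=-0.477, ω₂=-4.506, θ₃=-0.003, ω₃=0.455
apply F[9]=+15.000 → step 10: x=0.112, v=1.227, θ₁=0.152, ω₁=-0.253, θ₂=-0.571, ω₂=-4.911, θ₃=0.006, ω₃=0.462
apply F[10]=+15.000 → step 11: x=0.138, v=1.370, θ₁=0.145, ω₁=-0.409, θ₂=-0.673, ω₂=-5.272, θ₃=0.015, ω₃=0.439
apply F[11]=+15.000 → step 12: x=0.166, v=1.514, θ₁=0.135, ω₁=-0.595, θ₂=-0.782, ω₂=-5.599, θ₃=0.023, ω₃=0.384
apply F[12]=+15.000 → step 13: x=0.198, v=1.660, θ₁=0.121, ω₁=-0.813, θ₂=-0.897, ω₂=-5.904, θ₃=0.030, ω₃=0.296
apply F[13]=+15.000 → step 14: x=0.233, v=1.806, θ₁=0.103, ω₁=-1.062, θ₂=-1.018, ω₂=-6.194, θ₃=0.035, ω₃=0.176
apply F[14]=+15.000 → step 15: x=0.270, v=1.955, θ₁=0.079, ω₁=-1.342, θ₂=-1.144, ω₂=-6.476, θ₃=0.037, ω₃=0.022
apply F[15]=+15.000 → step 16: x=0.311, v=2.104, θ₁=0.049, ω₁=-1.655, θ₂=-1.277, ω₂=-6.754, θ₃=0.036, ω₃=-0.165
apply F[16]=+15.000 → step 17: x=0.355, v=2.255, θ₁=0.012, ω₁=-2.001, θ₂=-1.414, ω₂=-7.024, θ₃=0.030, ω₃=-0.383
apply F[17]=+15.000 → step 18: x=0.401, v=2.408, θ₁=-0.032, ω₁=-2.382, θ₂=-1.558, ω₂=-7.279, θ₃=0.020, ω₃=-0.630
apply F[18]=+15.000 → step 19: x=0.451, v=2.561, θ₁=-0.083, ω₁=-2.795, θ₂=-1.705, ω₂=-7.505, θ₃=0.005, ω₃=-0.901
apply F[19]=+15.000 → step 20: x=0.504, v=2.715, θ₁=-0.144, ω₁=-3.235, θ₂=-1.857, ω₂=-7.677, θ₃=-0.016, ω₃=-1.186
apply F[20]=+15.000 → step 21: x=0.560, v=2.868, θ₁=-0.213, ω₁=-3.692, θ₂=-2.012, ω₂=-7.761, θ₃=-0.042, ω₃=-1.472
apply F[21]=+15.000 → step 22: x=0.618, v=3.015, θ₁=-0.291, ω₁=-4.151, θ₂=-2.167, ω₂=-7.709, θ₃=-0.075, ω₃=-1.740
apply F[22]=+15.000 → step 23: x=0.680, v=3.155, θ₁=-0.379, ω₁=-4.589, θ₂=-2.319, ω₂=-7.467, θ₃=-0.112, ω₃=-1.968
apply F[23]=+15.000 → step 24: x=0.744, v=3.279, θ₁=-0.475, ω₁=-4.980, θ₂=-2.464, ω₂=-6.984, θ₃=-0.153, ω₃=-2.134
apply F[24]=+15.000 → step 25: x=0.811, v=3.384, θ₁=-0.577, ω₁=-5.299, θ₂=-2.597, ω₂=-6.227, θ₃=-0.197, ω₃=-2.227
apply F[25]=+15.000 → step 26: x=0.880, v=3.464, θ₁=-0.686, ω₁=-5.534, θ₂=-2.711, ω₂=-5.198, θ₃=-0.241, ω₃=-2.245
apply F[26]=+15.000 → step 27: x=0.950, v=3.519, θ₁=-0.798, ω₁=-5.690, θ₂=-2.803, ω₂=-3.938, θ₃=-0.286, ω₃=-2.203
apply F[27]=+15.000 → step 28: x=1.020, v=3.552, θ₁=-0.913, ω₁=-5.790, θ₂=-2.868, ω₂=-2.509, θ₃=-0.329, ω₃=-2.124
apply F[28]=+15.000 → step 29: x=1.092, v=3.568, θ₁=-1.030, ω₁=-5.870, θ₂=-2.903, ω₂=-0.976, θ₃=-0.371, ω₃=-2.030
apply F[29]=+15.000 → step 30: x=1.163, v=3.570, θ₁=-1.148, ω₁=-5.971, θ₂=-2.906, ω₂=0.613, θ₃=-0.411, ω₃=-1.949
apply F[30]=+15.000 → step 31: x=1.234, v=3.558, θ₁=-1.269, ω₁=-6.134, θ₂=-2.878, ω₂=2.241, θ₃=-0.449, ω₃=-1.910
apply F[31]=+15.000 → step 32: x=1.305, v=3.526, θ₁=-1.394, ω₁=-6.403, θ₂=-2.816, ω₂=3.930, θ₃=-0.488, ω₃=-1.955
apply F[32]=+15.000 → step 33: x=1.375, v=3.456, θ₁=-1.526, ω₁=-6.825, θ₂=-2.720, ω₂=5.744, θ₃=-0.528, ω₃=-2.156
apply F[33]=+15.000 → step 34: x=1.443, v=3.314, θ₁=-1.669, ω₁=-7.458, θ₂=-2.585, ω₂=7.798, θ₃=-0.576, ω₃=-2.652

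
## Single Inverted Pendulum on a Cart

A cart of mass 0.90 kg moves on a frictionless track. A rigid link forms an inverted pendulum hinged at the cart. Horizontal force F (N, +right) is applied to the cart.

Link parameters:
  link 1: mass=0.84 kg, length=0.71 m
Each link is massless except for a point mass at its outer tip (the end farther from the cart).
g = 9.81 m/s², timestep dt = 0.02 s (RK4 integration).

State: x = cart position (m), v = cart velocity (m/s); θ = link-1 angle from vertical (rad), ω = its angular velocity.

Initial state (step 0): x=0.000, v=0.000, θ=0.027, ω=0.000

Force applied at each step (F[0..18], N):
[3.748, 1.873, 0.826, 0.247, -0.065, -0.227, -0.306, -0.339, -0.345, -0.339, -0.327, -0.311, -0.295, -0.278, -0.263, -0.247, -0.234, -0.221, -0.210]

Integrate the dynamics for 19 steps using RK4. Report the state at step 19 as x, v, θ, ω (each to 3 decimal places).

apply F[0]=+3.748 → step 1: x=0.001, v=0.078, θ=0.026, ω=-0.103
apply F[1]=+1.873 → step 2: x=0.003, v=0.115, θ=0.023, ω=-0.148
apply F[2]=+0.826 → step 3: x=0.005, v=0.130, θ=0.020, ω=-0.162
apply F[3]=+0.247 → step 4: x=0.008, v=0.132, θ=0.017, ω=-0.160
apply F[4]=-0.065 → step 5: x=0.010, v=0.128, θ=0.014, ω=-0.150
apply F[5]=-0.227 → step 6: x=0.013, v=0.120, θ=0.011, ω=-0.136
apply F[6]=-0.306 → step 7: x=0.015, v=0.112, θ=0.009, ω=-0.121
apply F[7]=-0.339 → step 8: x=0.017, v=0.103, θ=0.006, ω=-0.107
apply F[8]=-0.345 → step 9: x=0.019, v=0.094, θ=0.004, ω=-0.093
apply F[9]=-0.339 → step 10: x=0.021, v=0.086, θ=0.003, ω=-0.080
apply F[10]=-0.327 → step 11: x=0.023, v=0.078, θ=0.001, ω=-0.069
apply F[11]=-0.311 → step 12: x=0.024, v=0.071, θ=-0.000, ω=-0.059
apply F[12]=-0.295 → step 13: x=0.026, v=0.065, θ=-0.001, ω=-0.050
apply F[13]=-0.278 → step 14: x=0.027, v=0.059, θ=-0.002, ω=-0.043
apply F[14]=-0.263 → step 15: x=0.028, v=0.054, θ=-0.003, ω=-0.036
apply F[15]=-0.247 → step 16: x=0.029, v=0.049, θ=-0.004, ω=-0.030
apply F[16]=-0.234 → step 17: x=0.030, v=0.044, θ=-0.004, ω=-0.025
apply F[17]=-0.221 → step 18: x=0.031, v=0.040, θ=-0.005, ω=-0.020
apply F[18]=-0.210 → step 19: x=0.032, v=0.036, θ=-0.005, ω=-0.016

Answer: x=0.032, v=0.036, θ=-0.005, ω=-0.016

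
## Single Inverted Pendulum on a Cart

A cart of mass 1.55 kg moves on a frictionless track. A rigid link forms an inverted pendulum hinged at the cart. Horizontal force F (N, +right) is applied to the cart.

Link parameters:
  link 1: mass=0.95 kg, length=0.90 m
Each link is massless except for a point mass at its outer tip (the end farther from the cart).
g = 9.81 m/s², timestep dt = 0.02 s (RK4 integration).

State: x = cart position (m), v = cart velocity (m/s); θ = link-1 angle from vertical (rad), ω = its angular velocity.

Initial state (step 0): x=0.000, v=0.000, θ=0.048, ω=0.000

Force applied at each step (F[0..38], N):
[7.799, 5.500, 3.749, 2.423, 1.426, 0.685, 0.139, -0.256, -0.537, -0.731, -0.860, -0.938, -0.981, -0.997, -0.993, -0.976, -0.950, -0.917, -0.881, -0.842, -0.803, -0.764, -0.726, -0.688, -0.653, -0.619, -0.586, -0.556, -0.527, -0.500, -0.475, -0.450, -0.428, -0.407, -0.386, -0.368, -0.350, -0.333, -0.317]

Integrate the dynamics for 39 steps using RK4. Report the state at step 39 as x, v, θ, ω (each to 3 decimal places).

Answer: x=0.088, v=0.003, θ=-0.011, ω=0.014

Derivation:
apply F[0]=+7.799 → step 1: x=0.001, v=0.095, θ=0.047, ω=-0.095
apply F[1]=+5.500 → step 2: x=0.003, v=0.160, θ=0.045, ω=-0.157
apply F[2]=+3.749 → step 3: x=0.007, v=0.203, θ=0.041, ω=-0.196
apply F[3]=+2.423 → step 4: x=0.011, v=0.230, θ=0.037, ω=-0.217
apply F[4]=+1.426 → step 5: x=0.016, v=0.244, θ=0.032, ω=-0.225
apply F[5]=+0.685 → step 6: x=0.021, v=0.249, θ=0.028, ω=-0.224
apply F[6]=+0.139 → step 7: x=0.026, v=0.248, θ=0.024, ω=-0.217
apply F[7]=-0.256 → step 8: x=0.031, v=0.242, θ=0.019, ω=-0.206
apply F[8]=-0.537 → step 9: x=0.036, v=0.233, θ=0.015, ω=-0.192
apply F[9]=-0.731 → step 10: x=0.040, v=0.222, θ=0.012, ω=-0.177
apply F[10]=-0.860 → step 11: x=0.045, v=0.210, θ=0.008, ω=-0.161
apply F[11]=-0.938 → step 12: x=0.049, v=0.197, θ=0.005, ω=-0.146
apply F[12]=-0.981 → step 13: x=0.053, v=0.184, θ=0.002, ω=-0.130
apply F[13]=-0.997 → step 14: x=0.056, v=0.171, θ=-0.000, ω=-0.116
apply F[14]=-0.993 → step 15: x=0.059, v=0.158, θ=-0.002, ω=-0.102
apply F[15]=-0.976 → step 16: x=0.062, v=0.146, θ=-0.004, ω=-0.089
apply F[16]=-0.950 → step 17: x=0.065, v=0.134, θ=-0.006, ω=-0.077
apply F[17]=-0.917 → step 18: x=0.068, v=0.123, θ=-0.007, ω=-0.066
apply F[18]=-0.881 → step 19: x=0.070, v=0.113, θ=-0.008, ω=-0.056
apply F[19]=-0.842 → step 20: x=0.072, v=0.103, θ=-0.009, ω=-0.047
apply F[20]=-0.803 → step 21: x=0.074, v=0.094, θ=-0.010, ω=-0.039
apply F[21]=-0.764 → step 22: x=0.076, v=0.085, θ=-0.011, ω=-0.032
apply F[22]=-0.726 → step 23: x=0.078, v=0.077, θ=-0.012, ω=-0.026
apply F[23]=-0.688 → step 24: x=0.079, v=0.070, θ=-0.012, ω=-0.020
apply F[24]=-0.653 → step 25: x=0.080, v=0.063, θ=-0.012, ω=-0.015
apply F[25]=-0.619 → step 26: x=0.082, v=0.056, θ=-0.013, ω=-0.011
apply F[26]=-0.586 → step 27: x=0.083, v=0.050, θ=-0.013, ω=-0.007
apply F[27]=-0.556 → step 28: x=0.084, v=0.045, θ=-0.013, ω=-0.003
apply F[28]=-0.527 → step 29: x=0.085, v=0.040, θ=-0.013, ω=-0.000
apply F[29]=-0.500 → step 30: x=0.085, v=0.035, θ=-0.013, ω=0.002
apply F[30]=-0.475 → step 31: x=0.086, v=0.030, θ=-0.013, ω=0.005
apply F[31]=-0.450 → step 32: x=0.087, v=0.026, θ=-0.013, ω=0.007
apply F[32]=-0.428 → step 33: x=0.087, v=0.022, θ=-0.013, ω=0.008
apply F[33]=-0.407 → step 34: x=0.087, v=0.018, θ=-0.012, ω=0.010
apply F[34]=-0.386 → step 35: x=0.088, v=0.015, θ=-0.012, ω=0.011
apply F[35]=-0.368 → step 36: x=0.088, v=0.011, θ=-0.012, ω=0.012
apply F[36]=-0.350 → step 37: x=0.088, v=0.008, θ=-0.012, ω=0.013
apply F[37]=-0.333 → step 38: x=0.088, v=0.005, θ=-0.012, ω=0.013
apply F[38]=-0.317 → step 39: x=0.088, v=0.003, θ=-0.011, ω=0.014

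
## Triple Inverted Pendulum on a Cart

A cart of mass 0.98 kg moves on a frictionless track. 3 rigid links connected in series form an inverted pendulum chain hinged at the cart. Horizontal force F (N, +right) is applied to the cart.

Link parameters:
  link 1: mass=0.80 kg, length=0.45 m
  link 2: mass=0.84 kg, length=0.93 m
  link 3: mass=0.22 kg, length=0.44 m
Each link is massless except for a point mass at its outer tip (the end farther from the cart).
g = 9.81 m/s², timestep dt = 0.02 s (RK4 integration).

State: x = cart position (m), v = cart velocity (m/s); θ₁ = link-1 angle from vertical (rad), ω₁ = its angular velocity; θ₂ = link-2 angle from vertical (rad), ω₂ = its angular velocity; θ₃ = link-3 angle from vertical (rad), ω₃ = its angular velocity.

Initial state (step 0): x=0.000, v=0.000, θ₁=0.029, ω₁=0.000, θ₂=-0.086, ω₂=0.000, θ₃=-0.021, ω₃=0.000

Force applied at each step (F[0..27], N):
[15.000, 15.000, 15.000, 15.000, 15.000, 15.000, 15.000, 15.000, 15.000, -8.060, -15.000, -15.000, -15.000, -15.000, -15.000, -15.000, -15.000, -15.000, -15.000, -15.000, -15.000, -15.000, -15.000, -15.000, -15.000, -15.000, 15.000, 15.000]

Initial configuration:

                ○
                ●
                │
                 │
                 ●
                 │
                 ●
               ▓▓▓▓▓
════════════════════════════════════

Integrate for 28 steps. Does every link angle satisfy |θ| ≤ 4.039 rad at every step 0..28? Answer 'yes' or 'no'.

apply F[0]=+15.000 → step 1: x=0.003, v=0.296, θ₁=0.023, ω₁=-0.579, θ₂=-0.087, ω₂=-0.060, θ₃=-0.021, ω₃=0.037
apply F[1]=+15.000 → step 2: x=0.012, v=0.596, θ₁=0.006, ω₁=-1.183, θ₂=-0.088, ω₂=-0.113, θ₃=-0.020, ω₃=0.074
apply F[2]=+15.000 → step 3: x=0.027, v=0.905, θ₁=-0.024, ω₁=-1.832, θ₂=-0.091, ω₂=-0.151, θ₃=-0.018, ω₃=0.108
apply F[3]=+15.000 → step 4: x=0.048, v=1.223, θ₁=-0.068, ω₁=-2.537, θ₂=-0.094, ω₂=-0.171, θ₃=-0.015, ω₃=0.138
apply F[4]=+15.000 → step 5: x=0.076, v=1.544, θ₁=-0.126, ω₁=-3.288, θ₂=-0.098, ω₂=-0.173, θ₃=-0.012, ω₃=0.159
apply F[5]=+15.000 → step 6: x=0.110, v=1.856, θ₁=-0.200, ω₁=-4.045, θ₂=-0.101, ω₂=-0.171, θ₃=-0.009, ω₃=0.164
apply F[6]=+15.000 → step 7: x=0.150, v=2.138, θ₁=-0.288, ω₁=-4.737, θ₂=-0.105, ω₂=-0.189, θ₃=-0.006, ω₃=0.150
apply F[7]=+15.000 → step 8: x=0.195, v=2.373, θ₁=-0.388, ω₁=-5.299, θ₂=-0.109, ω₂=-0.251, θ₃=-0.003, ω₃=0.118
apply F[8]=+15.000 → step 9: x=0.244, v=2.554, θ₁=-0.498, ω₁=-5.711, θ₂=-0.115, ω₂=-0.371, θ₃=-0.001, ω₃=0.072
apply F[9]=-8.060 → step 10: x=0.294, v=2.371, θ₁=-0.611, ω₁=-5.571, θ₂=-0.123, ω₂=-0.391, θ₃=0.000, ω₃=0.066
apply F[10]=-15.000 → step 11: x=0.338, v=2.105, θ₁=-0.721, ω₁=-5.418, θ₂=-0.130, ω₂=-0.347, θ₃=0.002, ω₃=0.076
apply F[11]=-15.000 → step 12: x=0.378, v=1.850, θ₁=-0.829, ω₁=-5.370, θ₂=-0.137, ω₂=-0.291, θ₃=0.003, ω₃=0.088
apply F[12]=-15.000 → step 13: x=0.412, v=1.597, θ₁=-0.936, ω₁=-5.402, θ₂=-0.142, ω₂=-0.231, θ₃=0.005, ω₃=0.098
apply F[13]=-15.000 → step 14: x=0.442, v=1.341, θ₁=-1.045, ω₁=-5.500, θ₂=-0.146, ω₂=-0.173, θ₃=0.007, ω₃=0.107
apply F[14]=-15.000 → step 15: x=0.466, v=1.075, θ₁=-1.157, ω₁=-5.655, θ₂=-0.149, ω₂=-0.124, θ₃=0.009, ω₃=0.113
apply F[15]=-15.000 → step 16: x=0.485, v=0.797, θ₁=-1.272, ω₁=-5.866, θ₂=-0.151, ω₂=-0.091, θ₃=0.012, ω₃=0.117
apply F[16]=-15.000 → step 17: x=0.498, v=0.500, θ₁=-1.392, ω₁=-6.139, θ₂=-0.153, ω₂=-0.079, θ₃=0.014, ω₃=0.118
apply F[17]=-15.000 → step 18: x=0.505, v=0.180, θ₁=-1.518, ω₁=-6.484, θ₂=-0.154, ω₂=-0.097, θ₃=0.016, ω₃=0.117
apply F[18]=-15.000 → step 19: x=0.505, v=-0.172, θ₁=-1.652, ω₁=-6.921, θ₂=-0.157, ω₂=-0.156, θ₃=0.019, ω₃=0.115
apply F[19]=-15.000 → step 20: x=0.497, v=-0.564, θ₁=-1.795, ω₁=-7.484, θ₂=-0.161, ω₂=-0.272, θ₃=0.021, ω₃=0.115
apply F[20]=-15.000 → step 21: x=0.482, v=-1.014, θ₁=-1.952, ω₁=-8.228, θ₂=-0.168, ω₂=-0.469, θ₃=0.023, ω₃=0.121
apply F[21]=-15.000 → step 22: x=0.456, v=-1.547, θ₁=-2.126, ω₁=-9.254, θ₂=-0.180, ω₂=-0.791, θ₃=0.026, ω₃=0.141
apply F[22]=-15.000 → step 23: x=0.419, v=-2.206, θ₁=-2.325, ω₁=-10.748, θ₂=-0.201, ω₂=-1.323, θ₃=0.029, ω₃=0.202
apply F[23]=-15.000 → step 24: x=0.367, v=-3.066, θ₁=-2.562, ω₁=-13.086, θ₂=-0.236, ω₂=-2.247, θ₃=0.035, ω₃=0.387
apply F[24]=-15.000 → step 25: x=0.295, v=-4.178, θ₁=-2.859, ω₁=-16.862, θ₂=-0.296, ω₂=-3.972, θ₃=0.047, ω₃=1.032
apply F[25]=-15.000 → step 26: x=0.202, v=-4.851, θ₁=-3.240, ω₁=-20.761, θ₂=-0.403, ω₂=-6.722, θ₃=0.087, ω₃=3.301
apply F[26]=+15.000 → step 27: x=0.119, v=-3.276, θ₁=-3.637, ω₁=-18.346, θ₂=-0.554, ω₂=-8.054, θ₃=0.185, ω₃=6.219
apply F[27]=+15.000 → step 28: x=0.069, v=-1.795, θ₁=-3.973, ω₁=-15.481, θ₂=-0.716, ω₂=-7.996, θ₃=0.322, ω₃=7.205
Max |angle| over trajectory = 3.973 rad; bound = 4.039 → within bound.

Answer: yes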